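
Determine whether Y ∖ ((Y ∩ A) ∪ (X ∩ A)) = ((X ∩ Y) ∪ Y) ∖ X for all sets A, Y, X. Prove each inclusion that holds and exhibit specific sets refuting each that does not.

(⊆) fails and (⊇) fails.

(⟹) This inclusion fails. Take A = ∅, Y = {1}, X = {1}; then 1 ∈ Y ∖ ((Y ∩ A) ∪ (X ∩ A)) but 1 ∉ ((X ∩ Y) ∪ Y) ∖ X.

(⟸) This inclusion fails. Take A = {1}, Y = {1}, X = ∅; then 1 ∈ ((X ∩ Y) ∪ Y) ∖ X but 1 ∉ Y ∖ ((Y ∩ A) ∪ (X ∩ A)).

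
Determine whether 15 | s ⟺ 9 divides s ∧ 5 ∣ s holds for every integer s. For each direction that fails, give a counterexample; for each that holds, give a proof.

[⇐] Suppose 9 ∣ s and 5 ∣ s. Any common multiple of 9 and 5 is a multiple of their lcm; here gcd(9, 5) = 1, so lcm(9, 5) = 9·5 = 45, so 45 ∣ s. Since 15 ∣ 45, it follows that 15 ∣ s.

[⇒] This fails: take s = 15. Certainly 15 ∣ 15, but 9 ∤ 15.

The forward direction fails; the converse holds.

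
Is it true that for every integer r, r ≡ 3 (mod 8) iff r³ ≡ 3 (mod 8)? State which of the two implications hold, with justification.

Forward direction. Suppose r ≡ 3 (mod 8). Write r = 8j + 3. Then (8j + 3)³ = 512j³ + 576j² + 216j + 27 = 8(64j³ + 72j² + 27j + 3) + 3, so r³ ≡ 3 (mod 8).

Converse. For the converse, argue contrapositively. If r ≢ 3 (mod 8), then r is congruent to one of 0, 1, 2, 4, 5, 6, 7 modulo 8, and these give r³ ≡ 0, 1, 0, 0, 5, 0, 7 respectively — never 3.

Both implications hold.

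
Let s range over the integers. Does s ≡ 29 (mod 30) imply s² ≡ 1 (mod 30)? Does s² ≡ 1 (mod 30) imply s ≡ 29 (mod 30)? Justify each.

(⇒) Suppose s ≡ 29 (mod 30). Write s = 30j + 29. Then (30j + 29)² = 900j² + 1740j + 841 = 30(30j² + 58j + 28) + 1, so s² ≡ 1 (mod 30).

(⇐) This fails: take s = 1. Then 1² = 1 ≡ 1 (mod 30), yet 1 ≡ 1 (mod 30), not 29.

Only the forward direction holds.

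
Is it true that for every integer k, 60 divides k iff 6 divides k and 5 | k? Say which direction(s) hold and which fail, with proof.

(⟹) If 60 ∣ k, write k = 60q. Since 60 = 10·6, k = 6·(10q), so 6 ∣ k; and since 60 = 12·5, k = 5·(12q), so 5 ∣ k.

(⟸) This fails: take k = 30. Both 6 ∣ 30 and 5 ∣ 30, yet 30 is not a multiple of 60 (since 30 = 0·60 + 30), so 60 ∤ 30.

Only the forward implication holds.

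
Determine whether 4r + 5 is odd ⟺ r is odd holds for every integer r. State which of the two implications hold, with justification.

(⇒) fails; (⇐) holds.

(⇒) This fails: take r = 4. Then 4r + 5 = 21, which is odd, yet r = 4 is even, not odd.

(⇐) Suppose r is odd. Since 4 is even, 4r is even for every r, so 4r + 5 has the same parity as 5, which is odd. Hence 4r + 5 is odd.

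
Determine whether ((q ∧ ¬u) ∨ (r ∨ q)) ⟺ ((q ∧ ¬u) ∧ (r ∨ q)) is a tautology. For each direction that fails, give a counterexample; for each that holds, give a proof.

(→) This fails. Under r = T, q = F, u = F, the left side is true but the right side is false.

(←) Assume the antecedent. If r is true, (q ∧ ¬u) ∨ (r ∨ q) reduces to true regardless of the other variables. If r is false, the antecedent forces (r = F, q = T, u = F), and (q ∧ ¬u) ∨ (r ∨ q) holds there. Either way (q ∧ ¬u) ∨ (r ∨ q) holds.

Only the converse holds.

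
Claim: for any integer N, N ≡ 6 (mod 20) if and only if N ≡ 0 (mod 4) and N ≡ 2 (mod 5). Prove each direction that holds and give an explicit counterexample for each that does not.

Neither implication holds.

(⟹) This fails: N = 6 gives 6 ≡ 6 (mod 20) but 6 ≡ 2 (mod 4), so the conjunction on the right does not hold.

(⟸) This fails: N = 12 satisfies both congruences on the right (12 ≡ 0 mod 4 and 12 ≡ 2 mod 5) yet 12 ≡ 12 (mod 20), not 6.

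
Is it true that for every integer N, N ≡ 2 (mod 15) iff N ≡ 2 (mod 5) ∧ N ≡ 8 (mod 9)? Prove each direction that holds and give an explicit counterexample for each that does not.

(⇒) fails; (⇐) holds.

[⇒] This fails: N = 32 gives 32 ≡ 2 (mod 15) but 32 ≡ 5 (mod 9), so the conjunction on the right does not hold.

[⇐] Conversely, if N ≡ 2 (mod 5) and N ≡ 8 (mod 9), then by the Chinese remainder theorem N ≡ 17 (mod 45). Since 17 ≡ 2 (mod 15) and 15 ∣ 45, we get N ≡ 2 (mod 15).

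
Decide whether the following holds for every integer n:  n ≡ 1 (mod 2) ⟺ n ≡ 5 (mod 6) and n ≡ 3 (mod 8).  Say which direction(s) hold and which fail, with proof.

(⇒) fails; (⇐) holds.

Forward direction. This fails: n = 1 gives 1 ≡ 1 (mod 2) but 1 ≡ 1 (mod 6), so the conjunction on the right does not hold.

Converse. If n ≡ 5 (mod 6) and n ≡ 3 (mod 8), then by the Chinese remainder theorem n ≡ 11 (mod 24). Since 11 ≡ 1 (mod 2) and 2 ∣ 24, we get n ≡ 1 (mod 2).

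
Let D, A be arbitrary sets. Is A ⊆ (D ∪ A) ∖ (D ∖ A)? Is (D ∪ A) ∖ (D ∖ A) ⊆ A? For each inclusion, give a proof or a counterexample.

Both inclusions hold; the sets are equal.

Forward inclusion. Let x ∈ A. Then either x ∈ A and x ∉ D; or x ∈ D ∩ A. In each case x ∈ (D ∪ A) ∖ (D ∖ A), so A ⊆ (D ∪ A) ∖ (D ∖ A).

Reverse inclusion. Let x ∈ (D ∪ A) ∖ (D ∖ A). Then either x ∈ A and x ∉ D; or x ∈ D ∩ A. In each case x ∈ A, so (D ∪ A) ∖ (D ∖ A) ⊆ A.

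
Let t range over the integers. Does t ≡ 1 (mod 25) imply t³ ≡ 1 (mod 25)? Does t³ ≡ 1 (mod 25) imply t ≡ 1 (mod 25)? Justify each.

Both directions hold; the statement is true.

Forward direction. Suppose t ≡ 1 (mod 25). Write t = 25j + 1. Then (25j + 1)³ = 15625j³ + 1875j² + 75j + 1 = 25(625j³ + 75j² + 3j) + 1, so t³ ≡ 1 (mod 25).

Converse. Suppose t³ ≡ 1 (mod 25). The only residue r in {0, …, 24} with r³ ≡ 1 (mod 25) is r = 1, so t ≡ 1 (mod 25).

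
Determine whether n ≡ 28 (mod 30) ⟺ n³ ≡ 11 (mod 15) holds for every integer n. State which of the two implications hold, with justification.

Neither implication holds.

[⇒] This fails: take n = 28. Then 28 ≡ 28 (mod 30), but 28³ = 21952 ≡ 7 (mod 15), not 11.

[⇐] This fails: take n = 11. Then 11³ = 1331 ≡ 11 (mod 15), yet 11 ≡ 11 (mod 30), not 28.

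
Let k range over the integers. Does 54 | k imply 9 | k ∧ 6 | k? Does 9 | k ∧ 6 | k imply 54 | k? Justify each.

(→) If 54 ∣ k, write k = 54q. Since 54 = 6·9, k = 9·(6q), so 9 ∣ k; and since 54 = 9·6, k = 6·(9q), so 6 ∣ k.

(←) This fails: take k = 18. Both 9 ∣ 18 and 6 ∣ 18, yet 18 is not a multiple of 54 (since 18 = 0·54 + 18), so 54 ∤ 18.

Only the forward direction holds.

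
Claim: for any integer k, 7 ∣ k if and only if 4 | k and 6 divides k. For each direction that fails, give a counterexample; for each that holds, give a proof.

(⟹) This fails: take k = 7. Certainly 7 ∣ 7, but 4 ∤ 7.

(⟸) This fails: take k = 12. Both 4 ∣ 12 and 6 ∣ 12, yet 12 is not a multiple of 7 (since 12 = 1·7 + 5), so 7 ∤ 12.

Neither implication holds.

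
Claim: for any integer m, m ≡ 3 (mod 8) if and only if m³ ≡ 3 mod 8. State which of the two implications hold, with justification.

(⇒) Suppose m ≡ 3 (mod 8). Write m = 8j + 3. Then (8j + 3)³ = 512j³ + 576j² + 216j + 27 = 8(64j³ + 72j² + 27j + 3) + 3, so m³ ≡ 3 (mod 8).

(⇐) For the converse, argue contrapositively. If m ≢ 3 (mod 8), then m is congruent to one of 0, 1, 2, 4, 5, 6, 7 modulo 8, and these give m³ ≡ 0, 1, 0, 0, 5, 0, 7 respectively — never 3.

Both directions hold; the statement is true.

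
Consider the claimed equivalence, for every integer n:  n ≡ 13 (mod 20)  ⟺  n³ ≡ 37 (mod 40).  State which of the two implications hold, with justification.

The forward direction fails; the converse holds.

Forward direction. This fails: take n = 33. Then 33 ≡ 13 (mod 20), but 33³ = 35937 ≡ 17 (mod 40), not 37.

Converse. The residues r modulo 40 with r³ ≡ 37 (mod 40) are exactly {13}, and each is ≡ 13 (mod 20).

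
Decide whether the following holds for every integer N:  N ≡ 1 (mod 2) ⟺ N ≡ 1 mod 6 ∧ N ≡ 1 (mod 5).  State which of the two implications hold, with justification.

[⇒] This fails: N = 3 gives 3 ≡ 1 (mod 2) but 3 ≡ 3 (mod 6), so the conjunction on the right does not hold.

[⇐] Conversely, if N ≡ 1 (mod 6) and N ≡ 1 (mod 5), then by the Chinese remainder theorem N ≡ 1 (mod 30). Since 1 ≡ 1 (mod 2) and 2 ∣ 30, we get N ≡ 1 (mod 2).

Not equivalent: only (⇐) holds.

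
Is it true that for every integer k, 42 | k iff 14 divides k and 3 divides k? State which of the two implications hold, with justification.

Equivalent; both directions hold.

(⇒) If 42 ∣ k, write k = 42q. Since 42 = 3·14, k = 14·(3q), so 14 ∣ k; and since 42 = 14·3, k = 3·(14q), so 3 ∣ k.

(⇐) Suppose 14 ∣ k and 3 ∣ k. Any common multiple of 14 and 3 is a multiple of their lcm; here gcd(14, 3) = 1, so lcm(14, 3) = 14·3 = 42, so 42 ∣ k.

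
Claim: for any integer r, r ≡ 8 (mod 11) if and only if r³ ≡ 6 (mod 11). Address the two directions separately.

Equivalent; both directions hold.

(⟹) Suppose r ≡ 8 (mod 11). Write r = 11j + 8. Then (11j + 8)³ = 1331j³ + 2904j² + 2112j + 512 = 11(121j³ + 264j² + 192j + 46) + 6, so r³ ≡ 6 (mod 11).

(⟸) For the converse, argue contrapositively. If r ≢ 8 (mod 11), then r is congruent to one of 0, 1, 2, 3, 4, 5, 6, 7, 9, 10 modulo 11, and these give r³ ≡ 0, 1, 8, 5, 9, 4, 7, 2, 3, 10 respectively — never 6.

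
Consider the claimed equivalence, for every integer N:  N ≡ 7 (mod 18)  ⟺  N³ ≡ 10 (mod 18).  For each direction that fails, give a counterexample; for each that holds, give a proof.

Forward direction. This fails: take N = 7. Then 7 ≡ 7 (mod 18), but 7³ = 343 ≡ 1 (mod 18), not 10.

Converse. This fails: take N = 4. Then 4³ = 64 ≡ 10 (mod 18), yet 4 ≡ 4 (mod 18), not 7.

(⇒) fails and (⇐) fails.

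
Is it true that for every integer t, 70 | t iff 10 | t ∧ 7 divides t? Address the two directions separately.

Both directions hold; the statement is true.

(→) If 70 ∣ t, write t = 70q. Since 70 = 7·10, t = 10·(7q), so 10 ∣ t; and since 70 = 10·7, t = 7·(10q), so 7 ∣ t.

(←) Suppose 10 ∣ t and 7 ∣ t. Any common multiple of 10 and 7 is a multiple of their lcm; here gcd(10, 7) = 1, so lcm(10, 7) = 10·7 = 70, so 70 ∣ t.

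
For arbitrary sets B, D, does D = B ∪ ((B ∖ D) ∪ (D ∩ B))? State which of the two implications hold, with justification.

Neither inclusion holds.

(⟹) This inclusion fails. Take B = ∅, D = {1}; then 1 ∈ D but 1 ∉ B ∪ ((B ∖ D) ∪ (D ∩ B)).

(⟸) This inclusion fails. Take B = {1}, D = ∅; then 1 ∈ B ∪ ((B ∖ D) ∪ (D ∩ B)) but 1 ∉ D.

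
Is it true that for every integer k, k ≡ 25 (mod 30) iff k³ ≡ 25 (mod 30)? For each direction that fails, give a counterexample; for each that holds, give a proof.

Both directions hold; the statement is true.

(⟹) Suppose k ≡ 25 (mod 30). Write k = 30j + 25. Then (30j + 25)³ = 27000j³ + 67500j² + 56250j + 15625 = 30(900j³ + 2250j² + 1875j + 520) + 25, so k³ ≡ 25 (mod 30).

(⟸) Conversely, suppose k³ ≡ 25 (mod 30). The only residue r in {0, …, 29} with r³ ≡ 25 (mod 30) is r = 25, so k ≡ 25 (mod 30).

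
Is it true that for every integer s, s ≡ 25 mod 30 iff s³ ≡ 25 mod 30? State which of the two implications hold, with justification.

Both directions hold.

Forward direction. Suppose s ≡ 25 mod 30. Write s = 30j + 25. Then (30j + 25)³ = 27000j³ + 67500j² + 56250j + 15625 = 30(900j³ + 2250j² + 1875j + 520) + 25, so s³ ≡ 25 (mod 30).

Converse. Suppose s³ ≡ 25 (mod 30). The only residue r in {0, …, 29} with r³ ≡ 25 (mod 30) is r = 25, so s ≡ 25 (mod 30).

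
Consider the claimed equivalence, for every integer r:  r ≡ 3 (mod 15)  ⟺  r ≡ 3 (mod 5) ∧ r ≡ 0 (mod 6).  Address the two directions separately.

(⟹) This fails: r = 3 gives 3 ≡ 3 (mod 15) but 3 ≡ 3 (mod 6), so the conjunction on the right does not hold.

(⟸) Conversely, if r ≡ 3 (mod 5) and r ≡ 0 (mod 6), then by the Chinese remainder theorem r ≡ 18 (mod 30). Since 18 ≡ 3 (mod 15) and 15 ∣ 30, we get r ≡ 3 (mod 15).

(⇒) fails; (⇐) holds.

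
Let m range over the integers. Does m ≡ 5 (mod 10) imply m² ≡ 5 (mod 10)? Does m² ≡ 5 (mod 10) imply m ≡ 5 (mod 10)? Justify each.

(⟸) Suppose m² ≡ 5 (mod 10). The only residue r in {0, …, 9} with r² ≡ 5 (mod 10) is r = 5, so m ≡ 5 (mod 10).

(⟹) Suppose m ≡ 5 (mod 10). Write m = 10j + 5. Then (10j + 5)² = 100j² + 100j + 25 = 10(10j² + 10j + 2) + 5, so m² ≡ 5 (mod 10).

Both directions hold.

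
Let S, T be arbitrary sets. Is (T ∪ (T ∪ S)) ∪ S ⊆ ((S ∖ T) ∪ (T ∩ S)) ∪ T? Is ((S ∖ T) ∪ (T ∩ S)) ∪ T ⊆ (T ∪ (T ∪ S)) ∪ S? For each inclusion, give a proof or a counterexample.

Both inclusions hold.

(⟹) Let x ∈ (T ∪ (T ∪ S)) ∪ S. Then either x ∈ S and x ∉ T; or x ∈ T and x ∉ S; or x ∈ S ∩ T. In each case x ∈ ((S ∖ T) ∪ (T ∩ S)) ∪ T, so (T ∪ (T ∪ S)) ∪ S ⊆ ((S ∖ T) ∪ (T ∩ S)) ∪ T.

(⟸) Let x ∈ ((S ∖ T) ∪ (T ∩ S)) ∪ T. Then either x ∈ S and x ∉ T; or x ∈ T and x ∉ S; or x ∈ S ∩ T. In each case x ∈ (T ∪ (T ∪ S)) ∪ S, so ((S ∖ T) ∪ (T ∩ S)) ∪ T ⊆ (T ∪ (T ∪ S)) ∪ S.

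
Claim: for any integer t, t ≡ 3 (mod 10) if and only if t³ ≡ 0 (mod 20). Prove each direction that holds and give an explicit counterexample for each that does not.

(⇒) This fails: take t = 3. Then 3 ≡ 3 (mod 10), but 3³ = 27 ≡ 7 (mod 20), not 0.

(⇐) This fails: take t = 0. Then 0³ = 0 ≡ 0 (mod 20), yet 0 ≡ 0 (mod 10), not 3.

(⇒) fails and (⇐) fails.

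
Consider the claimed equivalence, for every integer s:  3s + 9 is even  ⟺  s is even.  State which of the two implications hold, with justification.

Both directions fail.

(⇒) This fails: s = 1 gives 3s + 9 = 12, which is even, but 1 is odd, not even.

(⇐) This also fails: s = 4 is even, but 3s + 9 = 21 is odd, not even.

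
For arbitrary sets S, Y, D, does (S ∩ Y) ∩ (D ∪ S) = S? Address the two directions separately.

(⊆) holds; (⊇) fails.

Forward inclusion. Let x ∈ (S ∩ Y) ∩ (D ∪ S). Then either x ∈ S ∩ Y and x ∉ D; or x ∈ S ∩ Y ∩ D. In each case x ∈ S, so (S ∩ Y) ∩ (D ∪ S) ⊆ S.

Reverse inclusion. This inclusion fails. Take S = {1}, Y = ∅, D = ∅; then 1 ∈ S but 1 ∉ (S ∩ Y) ∩ (D ∪ S).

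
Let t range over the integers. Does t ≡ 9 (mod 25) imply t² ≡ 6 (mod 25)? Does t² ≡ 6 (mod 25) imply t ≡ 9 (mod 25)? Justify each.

Only the forward direction holds.

Forward direction. Suppose t ≡ 9 (mod 25). Write t = 25j + 9. Then (25j + 9)² = 625j² + 450j + 81 = 25(25j² + 18j + 3) + 6, so t² ≡ 6 (mod 25).

Converse. This fails: take t = 16. Then 16² = 256 ≡ 6 (mod 25), yet 16 ≡ 16 (mod 25), not 9.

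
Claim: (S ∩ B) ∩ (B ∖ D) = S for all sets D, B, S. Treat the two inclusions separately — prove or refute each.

Forward inclusion. Let x ∈ (S ∩ B) ∩ (B ∖ D). Then x ∈ B ∩ S and x ∉ D, from which x ∈ S.

Reverse inclusion. This inclusion fails. Take D = ∅, B = ∅, S = {1}; then 1 ∈ S but 1 ∉ (S ∩ B) ∩ (B ∖ D).

(⊆) holds; (⊇) fails.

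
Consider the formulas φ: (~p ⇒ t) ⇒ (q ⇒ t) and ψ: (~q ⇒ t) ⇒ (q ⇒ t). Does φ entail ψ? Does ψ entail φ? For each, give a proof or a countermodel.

Only the reverse direction holds.

[⇒] This fails. Under t = F, q = T, p = F, the left side is true but the right side is false.

[⇐] Assume the antecedent. If t is true, (~p ⇒ t) ⇒ (q ⇒ t) reduces to true regardless of the other variables. If t is false, the antecedent forces (t = F, q = F, p = F) or (t = F, q = F, p = T), and (~p ⇒ t) ⇒ (q ⇒ t) holds there. Either way (~p ⇒ t) ⇒ (q ⇒ t) holds.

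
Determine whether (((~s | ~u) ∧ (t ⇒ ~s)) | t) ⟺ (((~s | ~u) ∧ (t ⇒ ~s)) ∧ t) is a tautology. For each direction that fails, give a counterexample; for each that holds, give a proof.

[⇐] Assume the antecedent. If s is true, the antecedent cannot hold. If s is false, ((~s | ~u) ∧ (t ⇒ ~s)) | t reduces to true regardless of the other variables. Either way ((~s | ~u) ∧ (t ⇒ ~s)) | t holds.

[⇒] This fails. Under s = F, u = F, t = F, the left side is true but the right side is false.

Only the reverse direction holds.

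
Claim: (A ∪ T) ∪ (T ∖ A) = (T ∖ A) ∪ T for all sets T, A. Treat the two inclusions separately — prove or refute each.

Reverse inclusion. Let x ∈ (T ∖ A) ∪ T. Then either x ∈ T and x ∉ A; or x ∈ T ∩ A. In each case x ∈ (A ∪ T) ∪ (T ∖ A), so (T ∖ A) ∪ T ⊆ (A ∪ T) ∪ (T ∖ A).

Forward inclusion. This inclusion fails. Take T = ∅, A = {1}; then 1 ∈ (A ∪ T) ∪ (T ∖ A) but 1 ∉ (T ∖ A) ∪ T.

(⊆) fails; (⊇) holds.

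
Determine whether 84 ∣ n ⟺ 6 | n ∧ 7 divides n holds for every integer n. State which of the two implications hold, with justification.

(⇒) holds; (⇐) fails.

Converse. This fails: take n = 42. Both 6 ∣ 42 and 7 ∣ 42, yet 42 is not a multiple of 84 (since 42 = 0·84 + 42), so 84 ∤ 42.

Forward direction. If 84 ∣ n, write n = 84q. Since 84 = 14·6, n = 6·(14q), so 6 ∣ n; and since 84 = 12·7, n = 7·(12q), so 7 ∣ n.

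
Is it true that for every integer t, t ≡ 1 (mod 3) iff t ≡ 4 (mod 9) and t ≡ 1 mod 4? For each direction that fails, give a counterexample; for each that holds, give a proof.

Only the converse holds.

[⇒] This fails: t = 1 gives 1 ≡ 1 (mod 3) but 1 ≡ 1 (mod 9), so the conjunction on the right does not hold.

[⇐] Conversely, if t ≡ 4 (mod 9) and t ≡ 1 (mod 4), then by the Chinese remainder theorem t ≡ 13 (mod 36). Since 13 ≡ 1 (mod 3) and 3 ∣ 36, we get t ≡ 1 (mod 3).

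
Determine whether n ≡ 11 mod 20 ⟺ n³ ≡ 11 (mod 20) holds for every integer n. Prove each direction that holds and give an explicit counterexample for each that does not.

Both directions hold; the statement is true.

(⇒) Suppose n ≡ 11 mod 20. Write n = 20j + 11. Then (20j + 11)³ = 8000j³ + 13200j² + 7260j + 1331 = 20(400j³ + 660j² + 363j + 66) + 11, so n³ ≡ 11 (mod 20).

(⇐) Conversely, suppose n³ ≡ 11 (mod 20). The only residue r in {0, …, 19} with r³ ≡ 11 (mod 20) is r = 11, so n ≡ 11 (mod 20).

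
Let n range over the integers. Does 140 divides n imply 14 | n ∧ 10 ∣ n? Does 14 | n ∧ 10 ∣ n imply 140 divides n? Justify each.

(→) If 140 ∣ n, write n = 140q. Since 140 = 10·14, n = 14·(10q), so 14 ∣ n; and since 140 = 14·10, n = 10·(14q), so 10 ∣ n.

(←) This fails: take n = 70. Both 14 ∣ 70 and 10 ∣ 70, yet 70 is not a multiple of 140 (since 70 = 0·140 + 70), so 140 ∤ 70.

(⇒) holds; (⇐) fails.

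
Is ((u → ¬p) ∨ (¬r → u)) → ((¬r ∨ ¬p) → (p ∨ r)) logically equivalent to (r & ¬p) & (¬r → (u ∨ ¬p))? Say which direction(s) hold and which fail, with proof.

(⇒) fails; (⇐) holds.

Forward direction. This fails. Under r = F, u = F, p = T, the left side is true but the right side is false.

Converse. Assume the antecedent. If r is true, the consequent reduces to true regardless of the other variables. If r is false, the antecedent cannot hold. Either way the consequent holds.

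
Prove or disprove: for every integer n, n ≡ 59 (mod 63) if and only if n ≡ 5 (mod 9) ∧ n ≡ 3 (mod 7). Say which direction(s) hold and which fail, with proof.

(⇐) If n ≡ 5 (mod 9) and n ≡ 3 (mod 7), then by the Chinese remainder theorem n ≡ 59 (mod 63). This is exactly n ≡ 59 (mod 63).

(⇒) Suppose n ≡ 59 (mod 63); write n = 63j + 59. Since 9 ∣ 63, reducing mod 9 gives n ≡ 59 ≡ 5 (mod 9); since 7 ∣ 63, reducing mod 7 gives n ≡ 59 ≡ 3 (mod 7).

Both directions hold; the statement is true.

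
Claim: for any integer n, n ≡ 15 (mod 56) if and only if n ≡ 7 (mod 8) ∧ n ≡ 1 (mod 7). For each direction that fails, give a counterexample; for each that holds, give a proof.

The biconditional holds.

[⇒] Suppose n ≡ 15 (mod 56); write n = 56j + 15. Since 8 ∣ 56, reducing mod 8 gives n ≡ 15 ≡ 7 (mod 8); since 7 ∣ 56, reducing mod 7 gives n ≡ 15 ≡ 1 (mod 7).

[⇐] Conversely, if n ≡ 7 (mod 8) and n ≡ 1 (mod 7), then by the Chinese remainder theorem n ≡ 15 (mod 56). This is exactly n ≡ 15 (mod 56).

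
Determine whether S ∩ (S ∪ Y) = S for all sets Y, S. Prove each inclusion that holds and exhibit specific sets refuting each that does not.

(⟸) Let x ∈ S. Then either x ∈ S and x ∉ Y; or x ∈ Y ∩ S. In each case x ∈ S ∩ (S ∪ Y), so S ⊆ S ∩ (S ∪ Y).

(⟹) Let x ∈ S ∩ (S ∪ Y). Then either x ∈ S and x ∉ Y; or x ∈ Y ∩ S. In each case x ∈ S, so S ∩ (S ∪ Y) ⊆ S.

The two sets are equal.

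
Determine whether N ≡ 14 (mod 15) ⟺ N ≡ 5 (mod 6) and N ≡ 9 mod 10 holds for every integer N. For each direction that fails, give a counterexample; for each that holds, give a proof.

[⇐] If N ≡ 5 (mod 6) and N ≡ 9 (mod 10), then by the Chinese remainder theorem N ≡ 29 (mod 30). Since 29 ≡ 14 (mod 15) and 15 ∣ 30, we get N ≡ 14 (mod 15).

[⇒] This fails: N = 14 gives 14 ≡ 14 (mod 15) but 14 ≡ 2 (mod 6), so the conjunction on the right does not hold.

Not equivalent: only (⇐) holds.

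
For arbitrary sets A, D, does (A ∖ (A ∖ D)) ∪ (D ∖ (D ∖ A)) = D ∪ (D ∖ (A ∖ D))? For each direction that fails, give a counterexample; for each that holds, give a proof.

(⊆) holds; (⊇) fails.

(⟹) Let x ∈ (A ∖ (A ∖ D)) ∪ (D ∖ (D ∖ A)). Then x ∈ A ∩ D, from which x ∈ D ∪ (D ∖ (A ∖ D)).

(⟸) This inclusion fails. Take A = ∅, D = {1}; then 1 ∈ D ∪ (D ∖ (A ∖ D)) but 1 ∉ (A ∖ (A ∖ D)) ∪ (D ∖ (D ∖ A)).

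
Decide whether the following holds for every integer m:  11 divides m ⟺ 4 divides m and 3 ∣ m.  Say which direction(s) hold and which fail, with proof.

(→) This fails: take m = 11. Certainly 11 ∣ 11, but 4 ∤ 11.

(←) This fails: take m = 12. Both 4 ∣ 12 and 3 ∣ 12, yet 12 is not a multiple of 11 (since 12 = 1·11 + 1), so 11 ∤ 12.

Neither implication holds.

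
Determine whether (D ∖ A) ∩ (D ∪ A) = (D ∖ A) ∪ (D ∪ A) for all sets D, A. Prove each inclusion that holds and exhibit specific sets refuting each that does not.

(⟹) Let x ∈ (D ∖ A) ∩ (D ∪ A). Then x ∈ D and x ∉ A, from which x ∈ (D ∖ A) ∪ (D ∪ A).

(⟸) This inclusion fails. Take D = ∅, A = {1}; then 1 ∈ (D ∖ A) ∪ (D ∪ A) but 1 ∉ (D ∖ A) ∩ (D ∪ A).

(⊆) holds; (⊇) fails.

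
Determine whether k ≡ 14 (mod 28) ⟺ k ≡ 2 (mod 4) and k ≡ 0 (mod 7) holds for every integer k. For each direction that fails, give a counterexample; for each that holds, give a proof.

Equivalent; both directions hold.

(→) Suppose k ≡ 14 (mod 28); write k = 28j + 14. Since 4 ∣ 28, reducing mod 4 gives k ≡ 14 ≡ 2 (mod 4); since 7 ∣ 28, reducing mod 7 gives k ≡ 14 ≡ 0 (mod 7).

(←) Conversely, if k ≡ 2 (mod 4) and k ≡ 0 (mod 7), then by the Chinese remainder theorem k ≡ 14 (mod 28). This is exactly k ≡ 14 (mod 28).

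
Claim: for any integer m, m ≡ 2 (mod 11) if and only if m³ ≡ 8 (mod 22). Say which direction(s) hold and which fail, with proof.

Not equivalent: only (⇐) holds.

(⟹) This fails: take m = 13. Then 13 ≡ 2 (mod 11), but 13³ = 2197 ≡ 19 (mod 22), not 8.

(⟸) Conversely, the residues r modulo 22 with r³ ≡ 8 (mod 22) are exactly {2}, and each is ≡ 2 (mod 11).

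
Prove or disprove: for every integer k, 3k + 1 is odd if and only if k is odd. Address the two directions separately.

Forward direction. This fails: k = 2 gives 3k + 1 = 7, which is odd, but 2 is even, not odd.

Converse. This also fails: k = 5 is odd, but 3k + 1 = 16 is even, not odd.

(⇒) fails and (⇐) fails.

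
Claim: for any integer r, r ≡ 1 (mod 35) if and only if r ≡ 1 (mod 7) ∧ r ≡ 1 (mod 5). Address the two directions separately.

[⇒] Suppose r ≡ 1 (mod 35); write r = 35j + 1. Since 7 ∣ 35, reducing mod 7 gives r ≡ 1 (mod 7); since 5 ∣ 35, reducing mod 5 gives r ≡ 1 (mod 5).

[⇐] Conversely, if r ≡ 1 (mod 7) and r ≡ 1 (mod 5), then by the Chinese remainder theorem r ≡ 1 (mod 35). This is exactly r ≡ 1 (mod 35).

Equivalent; both directions hold.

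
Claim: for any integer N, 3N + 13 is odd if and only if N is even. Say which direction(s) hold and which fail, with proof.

Both directions hold.

Forward direction. Suppose 3N + 13 is odd. Since 3 is odd, 3N and N have the same parity, so 3N + 13 ≡ N + 13 (mod 2). As 13 is odd, 3N + 13 is odd exactly when N is even. Thus N is even.

Converse. Suppose N is even; write N = 2j. Then 3N + 13 = 3·(2j) + 13 = 2·3j + 13, which is odd.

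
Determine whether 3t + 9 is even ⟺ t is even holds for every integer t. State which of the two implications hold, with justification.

(⇒) fails and (⇐) fails.

Forward direction. This fails: t = 3 gives 3t + 9 = 18, which is even, but 3 is odd, not even.

Converse. This also fails: t = 2 is even, but 3t + 9 = 15 is odd, not even.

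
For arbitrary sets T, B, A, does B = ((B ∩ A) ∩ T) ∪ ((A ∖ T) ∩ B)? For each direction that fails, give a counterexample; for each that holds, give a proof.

Forward inclusion. This inclusion fails. Take T = ∅, B = {1}, A = ∅; then 1 ∈ B but 1 ∉ ((B ∩ A) ∩ T) ∪ ((A ∖ T) ∩ B).

Reverse inclusion. Let x ∈ ((B ∩ A) ∩ T) ∪ ((A ∖ T) ∩ B). Then either x ∈ B ∩ A and x ∉ T; or x ∈ T ∩ B ∩ A. In each case x ∈ B, so ((B ∩ A) ∩ T) ∪ ((A ∖ T) ∩ B) ⊆ B.

(⊆) fails; (⊇) holds.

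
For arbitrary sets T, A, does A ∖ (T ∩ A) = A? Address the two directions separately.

(⟹) Let x ∈ A ∖ (T ∩ A). Then x ∈ A and x ∉ T, from which x ∈ A.

(⟸) This inclusion fails. Take T = {1}, A = {1}; then 1 ∈ A but 1 ∉ A ∖ (T ∩ A).

The sets are not equal: only the forward inclusion holds.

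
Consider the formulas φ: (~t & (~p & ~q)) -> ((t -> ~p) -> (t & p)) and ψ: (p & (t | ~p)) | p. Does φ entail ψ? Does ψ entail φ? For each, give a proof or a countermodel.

Only the reverse direction holds.

(→) This fails. Under p = F, t = T, q = F, the left side is true but the right side is false.

(←) Assume the antecedent. If p is true, the consequent reduces to true regardless of the other variables. If p is false, the antecedent cannot hold. Either way the consequent holds.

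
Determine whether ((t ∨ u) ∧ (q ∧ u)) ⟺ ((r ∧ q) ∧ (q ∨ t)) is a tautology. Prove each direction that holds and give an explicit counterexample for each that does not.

[⇒] This fails. Under q = T, t = F, r = F, u = T, the left side is true but the right side is false.

[⇐] This fails. Under q = T, t = F, r = T, u = F, the left side is false but the right side is true.

Neither direction holds.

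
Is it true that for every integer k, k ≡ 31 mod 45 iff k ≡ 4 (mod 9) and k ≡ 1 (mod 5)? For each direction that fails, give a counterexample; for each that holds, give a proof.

Both implications hold.

(→) Suppose k ≡ 31 (mod 45); write k = 45j + 31. Since 9 ∣ 45, reducing mod 9 gives k ≡ 31 ≡ 4 (mod 9); since 5 ∣ 45, reducing mod 5 gives k ≡ 31 ≡ 1 (mod 5).

(←) Conversely, if k ≡ 4 (mod 9) and k ≡ 1 (mod 5), then by the Chinese remainder theorem k ≡ 31 (mod 45). This is exactly k ≡ 31 (mod 45).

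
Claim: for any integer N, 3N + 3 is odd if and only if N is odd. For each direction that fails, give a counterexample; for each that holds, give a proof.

(⇒) fails and (⇐) fails.

Forward direction. This fails: N = 6 gives 3N + 3 = 21, which is odd, but 6 is even, not odd.

Converse. This also fails: N = 1 is odd, but 3N + 3 = 6 is even, not odd.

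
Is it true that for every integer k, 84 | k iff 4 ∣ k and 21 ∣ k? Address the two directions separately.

(⟸) Suppose 4 ∣ k and 21 ∣ k. Any common multiple of 4 and 21 is a multiple of their lcm; here gcd(4, 21) = 1, so lcm(4, 21) = 4·21 = 84, so 84 ∣ k.

(⟹) If 84 ∣ k, write k = 84q. Since 84 = 21·4, k = 4·(21q), so 4 ∣ k; and since 84 = 4·21, k = 21·(4q), so 21 ∣ k.

Both implications hold.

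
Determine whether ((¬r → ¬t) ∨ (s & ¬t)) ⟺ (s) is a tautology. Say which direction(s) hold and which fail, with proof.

Neither direction holds.

(→) This fails. Under r = F, s = F, t = F, the left side is true but the right side is false.

(←) This fails. Under r = F, s = T, t = T, the left side is false but the right side is true.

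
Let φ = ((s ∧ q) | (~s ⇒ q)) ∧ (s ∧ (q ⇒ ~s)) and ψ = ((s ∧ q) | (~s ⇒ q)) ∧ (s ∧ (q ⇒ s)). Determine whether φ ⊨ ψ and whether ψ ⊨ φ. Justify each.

[⇒] Assume the antecedent. If q is true, the antecedent cannot hold. If q is false, the antecedent forces (q = F, s = T), and the consequent holds there. Either way the consequent holds.

[⇐] This fails. Under q = T, s = T, the left side is false but the right side is true.

Only the forward implication holds.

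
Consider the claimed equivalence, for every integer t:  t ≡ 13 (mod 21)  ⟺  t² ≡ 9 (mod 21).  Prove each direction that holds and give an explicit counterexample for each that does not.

[⇒] This fails: take t = 13. Then 13 ≡ 13 (mod 21), but 13² = 169 ≡ 1 (mod 21), not 9.

[⇐] This fails: take t = 3. Then 3² = 9 ≡ 9 (mod 21), yet 3 ≡ 3 (mod 21), not 13.

Neither direction holds.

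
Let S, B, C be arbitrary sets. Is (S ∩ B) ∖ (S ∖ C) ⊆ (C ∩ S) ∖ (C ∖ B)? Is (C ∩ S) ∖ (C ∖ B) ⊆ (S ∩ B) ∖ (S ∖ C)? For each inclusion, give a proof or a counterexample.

(⟸) Let x ∈ (C ∩ S) ∖ (C ∖ B). Then x ∈ S ∩ B ∩ C, from which x ∈ (S ∩ B) ∖ (S ∖ C).

(⟹) Let x ∈ (S ∩ B) ∖ (S ∖ C). Then x ∈ S ∩ B ∩ C, from which x ∈ (C ∩ S) ∖ (C ∖ B).

Both inclusions hold; the sets are equal.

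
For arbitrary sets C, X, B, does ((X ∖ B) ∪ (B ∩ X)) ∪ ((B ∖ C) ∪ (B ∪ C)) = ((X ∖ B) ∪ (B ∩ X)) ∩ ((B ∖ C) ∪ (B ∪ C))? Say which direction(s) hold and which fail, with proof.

(⟹) This inclusion fails. Take C = {1}, X = ∅, B = ∅; then 1 ∈ ((X ∖ B) ∪ (B ∩ X)) ∪ ((B ∖ C) ∪ (B ∪ C)) but 1 ∉ ((X ∖ B) ∪ (B ∩ X)) ∩ ((B ∖ C) ∪ (B ∪ C)).

(⟸) Let x ∈ ((X ∖ B) ∪ (B ∩ X)) ∩ ((B ∖ C) ∪ (B ∪ C)). Then either x ∈ C ∩ X and x ∉ B; or x ∈ X ∩ B and x ∉ C; or x ∈ C ∩ X ∩ B. In each case x ∈ ((X ∖ B) ∪ (B ∩ X)) ∪ ((B ∖ C) ∪ (B ∪ C)), so ((X ∖ B) ∪ (B ∩ X)) ∩ ((B ∖ C) ∪ (B ∪ C)) ⊆ ((X ∖ B) ∪ (B ∩ X)) ∪ ((B ∖ C) ∪ (B ∪ C)).

The sets are not equal: only the reverse inclusion holds.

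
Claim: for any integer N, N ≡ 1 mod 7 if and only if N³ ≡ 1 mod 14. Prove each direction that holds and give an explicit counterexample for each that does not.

[⇒] This fails: take N = 8. Then 8 ≡ 1 (mod 7), but 8³ = 512 ≡ 8 (mod 14), not 1.

[⇐] This fails: take N = 9. Then 9³ = 729 ≡ 1 (mod 14), yet 9 ≡ 2 (mod 7), not 1.

(⇒) fails and (⇐) fails.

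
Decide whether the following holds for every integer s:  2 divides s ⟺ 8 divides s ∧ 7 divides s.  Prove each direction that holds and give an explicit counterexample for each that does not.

Only the reverse direction holds.

(⟹) This fails: take s = 2. Certainly 2 ∣ 2, but 8 ∤ 2.

(⟸) Suppose 8 ∣ s and 7 ∣ s. Any common multiple of 8 and 7 is a multiple of their lcm; here gcd(8, 7) = 1, so lcm(8, 7) = 8·7 = 56, so 56 ∣ s. Since 2 ∣ 56, it follows that 2 ∣ s.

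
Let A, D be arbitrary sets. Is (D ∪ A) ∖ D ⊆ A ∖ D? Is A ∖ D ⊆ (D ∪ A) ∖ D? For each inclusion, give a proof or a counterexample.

(⟹) Let x ∈ (D ∪ A) ∖ D. Then x ∈ A and x ∉ D, from which x ∈ A ∖ D.

(⟸) Let x ∈ A ∖ D. Then x ∈ A and x ∉ D, from which x ∈ (D ∪ A) ∖ D.

The two sets are equal.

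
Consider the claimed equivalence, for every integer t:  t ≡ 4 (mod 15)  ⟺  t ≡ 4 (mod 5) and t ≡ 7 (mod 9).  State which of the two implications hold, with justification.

Only the reverse direction holds.

[⇐] If t ≡ 4 (mod 5) and t ≡ 7 (mod 9), then by the Chinese remainder theorem t ≡ 34 (mod 45). Since 34 ≡ 4 (mod 15) and 15 ∣ 45, we get t ≡ 4 (mod 15).

[⇒] This fails: t = 19 gives 19 ≡ 4 (mod 15) but 19 ≡ 1 (mod 9), so the conjunction on the right does not hold.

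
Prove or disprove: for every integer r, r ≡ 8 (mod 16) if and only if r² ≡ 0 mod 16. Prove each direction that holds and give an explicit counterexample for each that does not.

Forward direction. Suppose r ≡ 8 (mod 16). Write r = 16j + 8. Then (16j + 8)² = 256j² + 256j + 64 = 16(16j² + 16j + 4) + 0, so r² ≡ 0 (mod 16).

Converse. This fails: take r = 0. Then 0² = 0 ≡ 0 (mod 16), yet 0 ≡ 0 (mod 16), not 8.

(⇒) holds; (⇐) fails.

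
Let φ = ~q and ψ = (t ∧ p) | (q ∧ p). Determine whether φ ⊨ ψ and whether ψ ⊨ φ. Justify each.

Neither direction holds.

(→) This fails. Under q = F, t = F, p = F, the left side is true but the right side is false.

(←) This fails. Under q = T, t = F, p = T, the left side is false but the right side is true.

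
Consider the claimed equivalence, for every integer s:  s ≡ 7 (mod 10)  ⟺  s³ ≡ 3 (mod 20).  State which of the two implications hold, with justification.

(⇒) This fails: take s = 17. Then 17 ≡ 7 (mod 10), but 17³ = 4913 ≡ 13 (mod 20), not 3.

(⇐) Conversely, the residues r modulo 20 with r³ ≡ 3 (mod 20) are exactly {7}, and each is ≡ 7 (mod 10).

Only the reverse direction holds.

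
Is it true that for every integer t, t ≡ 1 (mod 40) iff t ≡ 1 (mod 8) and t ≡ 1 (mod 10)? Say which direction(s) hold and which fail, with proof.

Both directions hold; the statement is true.

(⟹) Suppose t ≡ 1 (mod 40); write t = 40j + 1. Since 8 ∣ 40, reducing mod 8 gives t ≡ 1 (mod 8); since 10 ∣ 40, reducing mod 10 gives t ≡ 1 (mod 10).

(⟸) Conversely, if t ≡ 1 (mod 8) and t ≡ 1 (mod 10), then by the Chinese remainder theorem t ≡ 1 (mod 40). This is exactly t ≡ 1 (mod 40).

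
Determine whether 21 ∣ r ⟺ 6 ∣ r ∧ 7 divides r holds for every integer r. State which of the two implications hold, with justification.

Only the reverse direction holds.

(⇐) Suppose 6 ∣ r and 7 ∣ r. Any common multiple of 6 and 7 is a multiple of their lcm; here gcd(6, 7) = 1, so lcm(6, 7) = 6·7 = 42, so 42 ∣ r. Since 21 ∣ 42, it follows that 21 ∣ r.

(⇒) This fails: take r = 21. Certainly 21 ∣ 21, but 6 ∤ 21.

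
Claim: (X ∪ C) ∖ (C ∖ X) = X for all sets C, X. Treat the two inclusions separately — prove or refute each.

Both inclusions hold; the sets are equal.

(⊆) Let x ∈ (X ∪ C) ∖ (C ∖ X). Then either x ∈ X and x ∉ C; or x ∈ C ∩ X. In each case x ∈ X, so (X ∪ C) ∖ (C ∖ X) ⊆ X.

(⊇) Let x ∈ X. Then either x ∈ X and x ∉ C; or x ∈ C ∩ X. In each case x ∈ (X ∪ C) ∖ (C ∖ X), so X ⊆ (X ∪ C) ∖ (C ∖ X).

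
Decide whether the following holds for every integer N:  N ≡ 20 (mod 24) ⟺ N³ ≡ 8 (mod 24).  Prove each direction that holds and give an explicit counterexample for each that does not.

Only the forward direction holds.

[⇒] Suppose N ≡ 20 (mod 24). Write N = 24j + 20. Then (24j + 20)³ = 13824j³ + 34560j² + 28800j + 8000 = 24(576j³ + 1440j² + 1200j + 333) + 8, so N³ ≡ 8 (mod 24).

[⇐] This fails: take N = 2. Then 2³ = 8 ≡ 8 (mod 24), yet 2 ≡ 2 (mod 24), not 20.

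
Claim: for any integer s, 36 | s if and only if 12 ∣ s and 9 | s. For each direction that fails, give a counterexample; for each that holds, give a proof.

(⟸) Suppose 12 ∣ s and 9 ∣ s. Any common multiple of 12 and 9 is a multiple of their lcm; here lcm(12, 9) = 12·9/gcd(12, 9) = 108/3 = 36, so 36 ∣ s.

(⟹) If 36 ∣ s, write s = 36q. Since 36 = 3·12, s = 12·(3q), so 12 ∣ s; and since 36 = 4·9, s = 9·(4q), so 9 ∣ s.

Both directions hold; the statement is true.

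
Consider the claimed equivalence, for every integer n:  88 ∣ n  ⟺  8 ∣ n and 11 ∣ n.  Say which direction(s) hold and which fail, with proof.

(⇒) If 88 ∣ n, write n = 88q. Since 88 = 11·8, n = 8·(11q), so 8 ∣ n; and since 88 = 8·11, n = 11·(8q), so 11 ∣ n.

(⇐) Suppose 8 ∣ n and 11 ∣ n. Any common multiple of 8 and 11 is a multiple of their lcm; here gcd(8, 11) = 1, so lcm(8, 11) = 8·11 = 88, so 88 ∣ n.

The biconditional holds.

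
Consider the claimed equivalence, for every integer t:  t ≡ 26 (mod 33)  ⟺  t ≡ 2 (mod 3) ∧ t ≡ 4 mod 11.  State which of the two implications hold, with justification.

[⇒] Suppose t ≡ 26 (mod 33); write t = 33j + 26. Since 3 ∣ 33, reducing mod 3 gives t ≡ 26 ≡ 2 (mod 3); since 11 ∣ 33, reducing mod 11 gives t ≡ 26 ≡ 4 (mod 11).

[⇐] Conversely, if t ≡ 2 (mod 3) and t ≡ 4 (mod 11), then by the Chinese remainder theorem t ≡ 26 (mod 33). This is exactly t ≡ 26 (mod 33).

Equivalent; both directions hold.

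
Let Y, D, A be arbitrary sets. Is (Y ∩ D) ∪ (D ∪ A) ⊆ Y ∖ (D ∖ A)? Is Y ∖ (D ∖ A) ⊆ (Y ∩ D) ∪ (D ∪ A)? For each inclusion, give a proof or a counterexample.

Both inclusions fail.

(⊆) This inclusion fails. Take Y = ∅, D = {1}, A = ∅; then 1 ∈ (Y ∩ D) ∪ (D ∪ A) but 1 ∉ Y ∖ (D ∖ A).

(⊇) This inclusion fails. Take Y = {1}, D = ∅, A = ∅; then 1 ∈ Y ∖ (D ∖ A) but 1 ∉ (Y ∩ D) ∪ (D ∪ A).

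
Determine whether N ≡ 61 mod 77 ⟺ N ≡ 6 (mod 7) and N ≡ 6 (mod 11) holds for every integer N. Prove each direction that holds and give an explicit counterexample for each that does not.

(⇒) fails and (⇐) fails.

(→) This fails: N = 61 gives 61 ≡ 61 (mod 77) but 61 ≡ 5 (mod 7), so the conjunction on the right does not hold.

(←) This fails: N = 6 satisfies both congruences on the right (6 ≡ 6 mod 7 and 6 ≡ 6 mod 11) yet 6 ≡ 6 (mod 77), not 61.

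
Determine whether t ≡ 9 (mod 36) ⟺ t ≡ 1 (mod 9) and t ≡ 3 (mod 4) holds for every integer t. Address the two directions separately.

Both directions fail.

(⇒) This fails: t = 9 gives 9 ≡ 9 (mod 36) but 9 ≡ 0 (mod 9), so the conjunction on the right does not hold.

(⇐) This fails: t = 19 satisfies both congruences on the right (19 ≡ 1 mod 9 and 19 ≡ 3 mod 4) yet 19 ≡ 19 (mod 36), not 9.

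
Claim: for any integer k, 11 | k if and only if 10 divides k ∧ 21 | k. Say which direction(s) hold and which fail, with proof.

Neither implication holds.

(⟹) This fails: take k = 11. Certainly 11 ∣ 11, but 10 ∤ 11.

(⟸) This fails: take k = 210. Both 10 ∣ 210 and 21 ∣ 210, yet 210 is not a multiple of 11 (since 210 = 19·11 + 1), so 11 ∤ 210.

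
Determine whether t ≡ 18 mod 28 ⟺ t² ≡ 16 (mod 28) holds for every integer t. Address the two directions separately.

(←) This fails: take t = 4. Then 4² = 16 ≡ 16 (mod 28), yet 4 ≡ 4 (mod 28), not 18.

(→) Suppose t ≡ 18 mod 28. Write t = 28j + 18. Then (28j + 18)² = 784j² + 1008j + 324 = 28(28j² + 36j + 11) + 16, so t² ≡ 16 (mod 28).

Only the forward direction holds.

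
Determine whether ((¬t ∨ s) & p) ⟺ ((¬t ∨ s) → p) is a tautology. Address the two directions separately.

(⇒) Assume the antecedent. If s is true, the antecedent forces (s = T, t = F, p = T) or (s = T, t = T, p = T), and (¬t ∨ s) → p holds there. If s is false, the antecedent forces (s = F, t = F, p = T), and (¬t ∨ s) → p holds there. Either way (¬t ∨ s) → p holds.

(⇐) This fails. Under s = F, t = T, p = F, the left side is false but the right side is true.

The forward direction holds; the converse fails.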